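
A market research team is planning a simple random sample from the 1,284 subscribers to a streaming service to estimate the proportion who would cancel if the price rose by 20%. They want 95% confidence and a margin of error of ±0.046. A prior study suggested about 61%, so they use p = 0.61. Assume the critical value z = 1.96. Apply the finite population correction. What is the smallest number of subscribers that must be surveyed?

324

Unadjusted: n₀ = 1.96² × 0.61 × 0.39 / 0.046² ≈ 431.91, so n₀ = 432.
Finite population correction with N = 1,284: n = n₀ / (1 + (n₀−1)/N) = 432 / (1 + 431/1284) = 432 / 1.3357 ≈ 323.43.
Rounding up, n = 324.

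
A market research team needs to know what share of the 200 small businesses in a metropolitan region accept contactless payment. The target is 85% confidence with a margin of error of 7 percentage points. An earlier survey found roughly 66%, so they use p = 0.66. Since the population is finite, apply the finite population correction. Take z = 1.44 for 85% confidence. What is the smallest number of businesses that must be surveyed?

65

Unadjusted: n₀ = 1.44² × 0.66 × 0.34 / 0.070² ≈ 94.96, so n₀ = 95.
Finite population correction with N = 200: n = n₀ / (1 + (n₀−1)/N) = 95 / (1 + 94/200) = 95 / 1.4700 ≈ 64.63.
Rounding up, n = 65.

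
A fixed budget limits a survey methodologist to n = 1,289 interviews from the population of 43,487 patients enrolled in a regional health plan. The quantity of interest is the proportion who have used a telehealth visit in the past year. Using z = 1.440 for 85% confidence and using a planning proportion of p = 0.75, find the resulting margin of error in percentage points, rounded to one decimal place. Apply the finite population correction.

Finite-population factor: (N−n)/(N−1) = (43487−1289)/(43487−1) = 0.9704.
SE(p̂) = √[p(1−p)/n · (N−n)/(N−1)] = √[0.1875/1289 × 0.9704] = 0.01188.
E = z × SE = 1.440 × 0.01188 = 0.01711 ≈ 1.7 percentage points.

1.7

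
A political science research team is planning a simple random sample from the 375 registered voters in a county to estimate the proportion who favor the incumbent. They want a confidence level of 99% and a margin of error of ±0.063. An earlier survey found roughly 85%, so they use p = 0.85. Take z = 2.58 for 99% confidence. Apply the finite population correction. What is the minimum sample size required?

137

Unadjusted: n₀ = 2.58² × 0.85 × 0.15 / 0.063² ≈ 213.83, so n₀ = 214.
Finite population correction with N = 375: n = n₀ / (1 + (n₀−1)/N) = 214 / (1 + 213/375) = 214 / 1.5680 ≈ 136.48.
Rounding up, n = 137.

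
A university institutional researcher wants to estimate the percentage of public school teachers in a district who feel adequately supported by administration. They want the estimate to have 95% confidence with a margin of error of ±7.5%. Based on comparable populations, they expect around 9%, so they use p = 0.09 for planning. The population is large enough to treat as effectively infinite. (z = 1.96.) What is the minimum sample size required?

With p = 0.09, p(1−p) = 0.0819.
n = z²·p(1−p)/E² = 1.96² × 0.0819 / 0.075² = 3.8416 × 0.0819 / 0.005625 ≈ 55.93.
Rounding up gives n = 56.

56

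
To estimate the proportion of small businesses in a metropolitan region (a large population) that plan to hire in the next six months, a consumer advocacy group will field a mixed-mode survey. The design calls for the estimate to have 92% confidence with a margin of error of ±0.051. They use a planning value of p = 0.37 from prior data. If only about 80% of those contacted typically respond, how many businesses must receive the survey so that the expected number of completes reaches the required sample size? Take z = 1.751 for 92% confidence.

Completed interviews needed: n₀ = 1.751² × 0.2331 / 0.051² ≈ 274.77 → 275.
At an 80% response rate, contacts needed = 275 / 0.80 ≈ 343.75 → 344.

344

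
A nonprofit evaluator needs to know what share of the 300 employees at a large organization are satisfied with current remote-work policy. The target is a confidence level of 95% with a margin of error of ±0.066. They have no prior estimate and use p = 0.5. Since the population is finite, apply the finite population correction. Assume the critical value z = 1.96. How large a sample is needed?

128

Unadjusted: n₀ = 1.96² × 0.50 × 0.50 / 0.066² ≈ 220.48, so n₀ = 221.
Finite population correction with N = 300: n = n₀ / (1 + (n₀−1)/N) = 221 / (1 + 220/300) = 221 / 1.7333 ≈ 127.50.
Rounding up, n = 128.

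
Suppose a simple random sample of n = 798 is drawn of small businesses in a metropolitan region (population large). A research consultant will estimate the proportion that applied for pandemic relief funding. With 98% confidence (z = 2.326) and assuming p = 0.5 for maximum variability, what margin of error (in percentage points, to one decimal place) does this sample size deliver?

SE(p̂) = √[p(1−p)/n] = √[0.2500/798] = 0.01770.
E = z × SE = 2.326 × 0.01770 = 0.04117, or 4.1 percentage points.

4.1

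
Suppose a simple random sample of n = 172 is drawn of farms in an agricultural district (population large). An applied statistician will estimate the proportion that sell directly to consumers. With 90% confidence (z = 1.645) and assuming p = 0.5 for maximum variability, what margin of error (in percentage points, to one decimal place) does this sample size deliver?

SE(p̂) = √[p(1−p)/n] = √[0.2500/172] = 0.03812.
E = z × SE = 1.645 × 0.03812 = 0.06272, or 6.3 percentage points.

6.3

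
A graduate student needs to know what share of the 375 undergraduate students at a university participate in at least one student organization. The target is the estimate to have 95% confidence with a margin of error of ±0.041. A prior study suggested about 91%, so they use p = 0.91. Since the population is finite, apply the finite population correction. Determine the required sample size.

For 95% confidence, z = 1.960.
Unadjusted: n₀ = 1.960² × 0.91 × 0.09 / 0.041² ≈ 187.17, so n₀ = 188.
Finite population correction with N = 375: n = n₀ / (1 + (n₀−1)/N) = 188 / (1 + 187/375) = 188 / 1.4987 ≈ 125.44.
Rounding up, n = 126.

126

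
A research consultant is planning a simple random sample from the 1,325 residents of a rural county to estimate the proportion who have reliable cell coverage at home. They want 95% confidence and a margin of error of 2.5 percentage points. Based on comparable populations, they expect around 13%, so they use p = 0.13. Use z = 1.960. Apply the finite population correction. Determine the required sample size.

457

Unadjusted: n₀ = 1.960² × 0.13 × 0.87 / 0.025² ≈ 695.18, so n₀ = 696.
Finite population correction with N = 1,325: n = n₀ / (1 + (n₀−1)/N) = 696 / (1 + 695/1325) = 696 / 1.5245 ≈ 456.53.
Rounding up, n = 457.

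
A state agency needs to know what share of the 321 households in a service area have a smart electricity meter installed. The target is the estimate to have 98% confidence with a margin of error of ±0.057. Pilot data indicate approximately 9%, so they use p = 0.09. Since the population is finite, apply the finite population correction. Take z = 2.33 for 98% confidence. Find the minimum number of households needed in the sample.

Unadjusted: n₀ = 2.33² × 0.09 × 0.91 / 0.057² ≈ 136.85, so n₀ = 137.
Finite population correction with N = 321: n = n₀ / (1 + (n₀−1)/N) = 137 / (1 + 136/321) = 137 / 1.4237 ≈ 96.23.
Rounding up, n = 97.

97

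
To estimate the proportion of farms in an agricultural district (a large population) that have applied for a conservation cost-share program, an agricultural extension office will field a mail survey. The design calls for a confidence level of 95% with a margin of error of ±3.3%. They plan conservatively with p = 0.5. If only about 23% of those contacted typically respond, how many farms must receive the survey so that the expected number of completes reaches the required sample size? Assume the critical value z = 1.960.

Completed interviews needed: n₀ = 1.960² × 0.2500 / 0.033² ≈ 881.91 → 882.
At a 23% response rate, contacts needed = 882 / 0.23 ≈ 3834.78 → 3835.

3835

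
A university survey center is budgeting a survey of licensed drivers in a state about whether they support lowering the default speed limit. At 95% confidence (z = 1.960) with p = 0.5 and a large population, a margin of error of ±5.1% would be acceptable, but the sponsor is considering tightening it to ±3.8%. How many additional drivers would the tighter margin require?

296

At ±5.1%: n = 1.960² × 0.2500 / 0.051² ≈ 369.24 → 370.
At ±3.8%: n = 1.960² × 0.2500 / 0.038² ≈ 665.10 → 666.
Additional respondents: 666 − 370 = 296.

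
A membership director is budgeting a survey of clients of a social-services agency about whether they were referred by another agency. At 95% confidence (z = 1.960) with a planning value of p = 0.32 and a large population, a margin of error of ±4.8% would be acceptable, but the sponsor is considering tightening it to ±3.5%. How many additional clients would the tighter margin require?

320

At ±4.8%: n = 1.960² × 0.2176 / 0.048² ≈ 362.82 → 363.
At ±3.5%: n = 1.960² × 0.2176 / 0.035² ≈ 682.39 → 683.
Additional respondents: 683 − 363 = 320.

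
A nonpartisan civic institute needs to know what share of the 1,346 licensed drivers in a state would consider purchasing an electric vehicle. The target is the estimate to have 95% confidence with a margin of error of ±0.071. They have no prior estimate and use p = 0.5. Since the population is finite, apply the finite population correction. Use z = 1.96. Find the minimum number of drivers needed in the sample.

168

Unadjusted: n₀ = 1.96² × 0.50 × 0.50 / 0.071² ≈ 190.52, so n₀ = 191.
Finite population correction with N = 1,346: n = n₀ / (1 + (n₀−1)/N) = 191 / (1 + 190/1346) = 191 / 1.1412 ≈ 167.37.
Rounding up, n = 168.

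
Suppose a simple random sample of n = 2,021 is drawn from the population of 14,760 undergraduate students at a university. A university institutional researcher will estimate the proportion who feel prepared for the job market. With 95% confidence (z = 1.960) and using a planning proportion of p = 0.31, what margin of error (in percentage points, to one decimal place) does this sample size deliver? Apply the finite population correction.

1.9

Finite-population factor: (N−n)/(N−1) = (14760−2021)/(14760−1) = 0.8631.
SE(p̂) = √[p(1−p)/n · (N−n)/(N−1)] = √[0.2139/2021 × 0.8631] = 0.00956.
E = z × SE = 1.960 × 0.00956 = 0.01873 ≈ 1.9 percentage points.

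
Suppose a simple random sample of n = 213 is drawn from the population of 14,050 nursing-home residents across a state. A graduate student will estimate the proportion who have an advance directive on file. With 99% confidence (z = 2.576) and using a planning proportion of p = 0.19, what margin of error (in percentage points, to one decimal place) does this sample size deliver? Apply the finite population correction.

Finite-population factor: (N−n)/(N−1) = (14050−213)/(14050−1) = 0.9849.
SE(p̂) = √[p(1−p)/n · (N−n)/(N−1)] = √[0.1539/213 × 0.9849] = 0.02668.
E = z × SE = 2.576 × 0.02668 = 0.06872 ≈ 6.9 percentage points.

6.9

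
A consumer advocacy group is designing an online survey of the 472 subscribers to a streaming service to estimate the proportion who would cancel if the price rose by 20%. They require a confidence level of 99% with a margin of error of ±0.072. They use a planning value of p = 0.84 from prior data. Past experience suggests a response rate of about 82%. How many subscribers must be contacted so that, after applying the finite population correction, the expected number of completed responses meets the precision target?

For 99% confidence, z = 2.58.
Completed interviews needed (unadjusted): n₀ = 2.58² × 0.1344 / 0.072² ≈ 172.57 → 173.
FPC for N = 472: n = 173 / (1 + 172/472) = 173 / 1.3644 ≈ 126.80 → 127.
At an 82% response rate, contacts needed = 127 / 0.82 ≈ 154.88 → 155.

155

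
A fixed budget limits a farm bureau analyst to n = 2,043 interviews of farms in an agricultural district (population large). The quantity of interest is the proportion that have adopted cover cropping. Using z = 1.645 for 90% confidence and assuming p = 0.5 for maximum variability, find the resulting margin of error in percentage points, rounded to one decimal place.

SE(p̂) = √[p(1−p)/n] = √[0.2500/2043] = 0.01106.
E = z × SE = 1.645 × 0.01106 = 0.01820, or 1.8 percentage points.

1.8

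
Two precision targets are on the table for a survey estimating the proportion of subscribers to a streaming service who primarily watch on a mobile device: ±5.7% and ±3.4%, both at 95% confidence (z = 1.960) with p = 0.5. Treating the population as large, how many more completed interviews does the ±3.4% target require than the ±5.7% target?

At ±5.7%: n = 1.960² × 0.2500 / 0.057² ≈ 295.60 → 296.
At ±3.4%: n = 1.960² × 0.2500 / 0.034² ≈ 830.80 → 831.
Additional respondents: 831 − 296 = 535.

535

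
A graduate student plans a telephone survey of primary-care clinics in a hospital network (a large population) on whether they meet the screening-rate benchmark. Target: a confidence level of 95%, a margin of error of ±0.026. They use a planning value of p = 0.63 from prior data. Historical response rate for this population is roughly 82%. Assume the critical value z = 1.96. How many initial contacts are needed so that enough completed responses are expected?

Completed interviews needed: n₀ = 1.96² × 0.2331 / 0.026² ≈ 1324.67 → 1325.
At an 82% response rate, contacts needed = 1325 / 0.82 ≈ 1615.85 → 1616.

1616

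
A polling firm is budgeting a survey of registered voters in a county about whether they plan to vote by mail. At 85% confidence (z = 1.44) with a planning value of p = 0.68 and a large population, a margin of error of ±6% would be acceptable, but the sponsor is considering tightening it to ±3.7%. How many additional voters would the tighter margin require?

204

At ±6%: n = 1.44² × 0.2176 / 0.060² ≈ 125.34 → 126.
At ±3.7%: n = 1.44² × 0.2176 / 0.037² ≈ 329.59 → 330.
Additional respondents: 330 − 126 = 204.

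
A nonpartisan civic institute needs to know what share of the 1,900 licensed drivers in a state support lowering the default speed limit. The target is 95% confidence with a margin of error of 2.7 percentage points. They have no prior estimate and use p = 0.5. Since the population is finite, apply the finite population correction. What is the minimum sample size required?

For 95% confidence, z = 1.96.
Unadjusted: n₀ = 1.96² × 0.50 × 0.50 / 0.027² ≈ 1317.42, so n₀ = 1318.
Finite population correction with N = 1,900: n = n₀ / (1 + (n₀−1)/N) = 1318 / (1 + 1317/1900) = 1318 / 1.6932 ≈ 778.43.
Rounding up, n = 779.

779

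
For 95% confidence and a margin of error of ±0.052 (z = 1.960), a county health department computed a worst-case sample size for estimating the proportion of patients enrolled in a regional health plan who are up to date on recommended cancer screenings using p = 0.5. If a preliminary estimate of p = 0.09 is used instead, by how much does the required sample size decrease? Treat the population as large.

Conservative (p = 0.5): n = 1.960² × 0.25 / 0.052² ≈ 355.18 → 356.
Using p = 0.09: p(1−p) = 0.0819, so n = 1.960² × 0.0819 / 0.052² ≈ 116.36 → 117.
Reduction: 356 − 117 = 239.

239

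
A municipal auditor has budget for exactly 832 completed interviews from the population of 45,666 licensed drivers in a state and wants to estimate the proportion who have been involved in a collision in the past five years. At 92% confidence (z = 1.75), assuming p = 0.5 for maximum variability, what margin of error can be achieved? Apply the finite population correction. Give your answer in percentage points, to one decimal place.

3.0

Finite-population factor: (N−n)/(N−1) = (45666−832)/(45666−1) = 0.9818.
SE(p̂) = √[p(1−p)/n · (N−n)/(N−1)] = √[0.2500/832 × 0.9818] = 0.01718.
E = z × SE = 1.75 × 0.01718 = 0.03006 ≈ 3.0 percentage points.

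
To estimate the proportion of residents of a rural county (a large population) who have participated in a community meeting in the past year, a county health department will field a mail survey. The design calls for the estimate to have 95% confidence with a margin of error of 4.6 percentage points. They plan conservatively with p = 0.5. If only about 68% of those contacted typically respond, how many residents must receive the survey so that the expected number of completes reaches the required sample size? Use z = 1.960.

Completed interviews needed: n₀ = 1.960² × 0.2500 / 0.046² ≈ 453.88 → 454.
At a 68% response rate, contacts needed = 454 / 0.68 ≈ 667.65 → 668.

668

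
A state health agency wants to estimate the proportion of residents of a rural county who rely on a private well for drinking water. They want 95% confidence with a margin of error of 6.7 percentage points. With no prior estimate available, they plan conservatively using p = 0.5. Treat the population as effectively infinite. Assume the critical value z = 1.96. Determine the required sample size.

214

With p = 0.5, p(1−p) = 0.25.
n = z²·p(1−p)/E² = 1.96² × 0.2500 / 0.067² = 3.8416 × 0.2500 / 0.004489 ≈ 213.95.
Rounding up gives n = 214.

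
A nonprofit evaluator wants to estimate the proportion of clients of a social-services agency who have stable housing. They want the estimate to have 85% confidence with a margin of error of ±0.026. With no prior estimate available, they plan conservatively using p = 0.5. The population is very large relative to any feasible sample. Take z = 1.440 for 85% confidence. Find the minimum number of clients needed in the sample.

With p = 0.5, p(1−p) = 0.25.
n = z²·p(1−p)/E² = 1.440² × 0.2500 / 0.026² = 2.0736 × 0.2500 / 0.000676 ≈ 766.86.
Rounding up gives n = 767.

767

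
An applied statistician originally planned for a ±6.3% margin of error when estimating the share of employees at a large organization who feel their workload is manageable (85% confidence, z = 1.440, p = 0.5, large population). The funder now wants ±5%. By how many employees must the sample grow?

77

At ±6.3%: n = 1.440² × 0.2500 / 0.063² ≈ 130.61 → 131.
At ±5%: n = 1.440² × 0.2500 / 0.050² ≈ 207.36 → 208.
Additional respondents: 208 − 131 = 77.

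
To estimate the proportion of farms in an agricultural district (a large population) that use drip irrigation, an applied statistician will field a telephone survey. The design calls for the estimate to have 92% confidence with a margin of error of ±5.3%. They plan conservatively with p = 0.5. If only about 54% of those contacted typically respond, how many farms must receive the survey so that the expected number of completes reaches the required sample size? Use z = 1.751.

506

Completed interviews needed: n₀ = 1.751² × 0.2500 / 0.053² ≈ 272.87 → 273.
At a 54% response rate, contacts needed = 273 / 0.54 ≈ 505.56 → 506.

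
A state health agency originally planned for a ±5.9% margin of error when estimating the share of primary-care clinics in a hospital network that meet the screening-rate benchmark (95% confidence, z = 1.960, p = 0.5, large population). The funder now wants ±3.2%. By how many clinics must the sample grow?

At ±5.9%: n = 1.960² × 0.2500 / 0.059² ≈ 275.90 → 276.
At ±3.2%: n = 1.960² × 0.2500 / 0.032² ≈ 937.89 → 938.
Additional respondents: 938 − 276 = 662.

662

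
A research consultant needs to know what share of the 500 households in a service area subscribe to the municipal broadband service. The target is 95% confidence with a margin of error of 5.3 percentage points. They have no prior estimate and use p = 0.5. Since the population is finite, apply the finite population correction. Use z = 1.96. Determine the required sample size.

Unadjusted: n₀ = 1.96² × 0.50 × 0.50 / 0.053² ≈ 341.90, so n₀ = 342.
Finite population correction with N = 500: n = n₀ / (1 + (n₀−1)/N) = 342 / (1 + 341/500) = 342 / 1.6820 ≈ 203.33.
Rounding up, n = 204.

204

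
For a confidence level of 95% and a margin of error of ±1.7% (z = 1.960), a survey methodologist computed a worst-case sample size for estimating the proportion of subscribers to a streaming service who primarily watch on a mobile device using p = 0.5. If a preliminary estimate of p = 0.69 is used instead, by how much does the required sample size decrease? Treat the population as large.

Conservative (p = 0.5): n = 1.960² × 0.25 / 0.017² ≈ 3323.18 → 3324.
Using p = 0.69: p(1−p) = 0.2139, so n = 1.960² × 0.2139 / 0.017² ≈ 2843.32 → 2844.
Reduction: 3324 − 2844 = 480.

480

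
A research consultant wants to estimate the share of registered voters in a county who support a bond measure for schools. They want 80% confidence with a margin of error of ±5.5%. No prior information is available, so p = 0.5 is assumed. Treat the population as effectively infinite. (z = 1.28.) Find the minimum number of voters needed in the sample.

136

With p = 0.5, p(1−p) = 0.25.
n = z²·p(1−p)/E² = 1.28² × 0.2500 / 0.055² = 1.6384 × 0.2500 / 0.003025 ≈ 135.40.
Rounding up gives n = 136.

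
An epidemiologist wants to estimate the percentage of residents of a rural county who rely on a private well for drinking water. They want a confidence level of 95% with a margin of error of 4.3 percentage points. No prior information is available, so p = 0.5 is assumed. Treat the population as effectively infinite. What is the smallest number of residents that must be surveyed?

520

For 95% confidence, z = 1.96.
With p = 0.5, p(1−p) = 0.25.
n = z²·p(1−p)/E² = 1.96² × 0.2500 / 0.043² = 3.8416 × 0.2500 / 0.001849 ≈ 519.42.
Rounding up gives n = 520.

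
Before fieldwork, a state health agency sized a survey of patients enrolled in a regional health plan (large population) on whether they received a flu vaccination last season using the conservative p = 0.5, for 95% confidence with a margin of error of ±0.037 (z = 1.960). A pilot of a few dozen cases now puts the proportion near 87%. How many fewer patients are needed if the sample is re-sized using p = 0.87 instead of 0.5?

Conservative (p = 0.5): n = 1.960² × 0.25 / 0.037² ≈ 701.53 → 702.
Using p = 0.87: p(1−p) = 0.1131, so n = 1.960² × 0.1131 / 0.037² ≈ 317.37 → 318.
Reduction: 702 − 318 = 384.

384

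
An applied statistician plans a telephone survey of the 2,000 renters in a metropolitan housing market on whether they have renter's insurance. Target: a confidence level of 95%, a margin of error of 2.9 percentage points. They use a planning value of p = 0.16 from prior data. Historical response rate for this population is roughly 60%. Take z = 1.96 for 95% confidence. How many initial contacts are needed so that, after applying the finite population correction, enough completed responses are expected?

Completed interviews needed (unadjusted): n₀ = 1.96² × 0.1344 / 0.029² ≈ 613.93 → 614.
FPC for N = 2,000: n = 614 / (1 + 613/2000) = 614 / 1.3065 ≈ 469.96 → 470.
At a 60% response rate, contacts needed = 470 / 0.60 ≈ 783.33 → 784.

784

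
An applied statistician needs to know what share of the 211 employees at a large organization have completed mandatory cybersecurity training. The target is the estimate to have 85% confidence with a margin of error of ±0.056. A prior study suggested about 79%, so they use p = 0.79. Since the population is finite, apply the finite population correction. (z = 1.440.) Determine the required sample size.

Unadjusted: n₀ = 1.440² × 0.79 × 0.21 / 0.056² ≈ 109.70, so n₀ = 110.
Finite population correction with N = 211: n = n₀ / (1 + (n₀−1)/N) = 110 / (1 + 109/211) = 110 / 1.5166 ≈ 72.53.
Rounding up, n = 73.

73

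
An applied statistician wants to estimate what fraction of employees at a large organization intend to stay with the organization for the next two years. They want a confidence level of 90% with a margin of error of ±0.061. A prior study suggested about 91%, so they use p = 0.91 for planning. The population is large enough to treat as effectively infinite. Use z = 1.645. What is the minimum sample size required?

With p = 0.91, p(1−p) = 0.0819.
n = z²·p(1−p)/E² = 1.645² × 0.0819 / 0.061² = 2.7060 × 0.0819 / 0.003721 ≈ 59.56.
Rounding up gives n = 60.

60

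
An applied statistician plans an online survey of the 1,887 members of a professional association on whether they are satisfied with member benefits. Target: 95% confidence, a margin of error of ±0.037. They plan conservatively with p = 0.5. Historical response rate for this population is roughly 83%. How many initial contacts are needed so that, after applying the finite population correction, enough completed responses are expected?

For 95% confidence, z = 1.96.
Completed interviews needed (unadjusted): n₀ = 1.96² × 0.2500 / 0.037² ≈ 701.53 → 702.
FPC for N = 1,887: n = 702 / (1 + 701/1887) = 702 / 1.3715 ≈ 511.85 → 512.
At an 83% response rate, contacts needed = 512 / 0.83 ≈ 616.87 → 617.

617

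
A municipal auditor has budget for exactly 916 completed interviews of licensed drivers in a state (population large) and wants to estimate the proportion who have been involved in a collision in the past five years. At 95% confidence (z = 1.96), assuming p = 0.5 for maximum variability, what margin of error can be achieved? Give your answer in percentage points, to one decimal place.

SE(p̂) = √[p(1−p)/n] = √[0.2500/916] = 0.01652.
E = z × SE = 1.96 × 0.01652 = 0.03238, or 3.2 percentage points.

3.2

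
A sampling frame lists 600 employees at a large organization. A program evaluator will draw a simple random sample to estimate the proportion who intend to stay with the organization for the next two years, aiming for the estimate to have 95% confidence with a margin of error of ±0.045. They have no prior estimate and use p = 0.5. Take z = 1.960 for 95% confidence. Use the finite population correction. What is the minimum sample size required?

Unadjusted: n₀ = 1.960² × 0.50 × 0.50 / 0.045² ≈ 474.27, so n₀ = 475.
Finite population correction with N = 600: n = n₀ / (1 + (n₀−1)/N) = 475 / (1 + 474/600) = 475 / 1.7900 ≈ 265.36.
Rounding up, n = 266.

266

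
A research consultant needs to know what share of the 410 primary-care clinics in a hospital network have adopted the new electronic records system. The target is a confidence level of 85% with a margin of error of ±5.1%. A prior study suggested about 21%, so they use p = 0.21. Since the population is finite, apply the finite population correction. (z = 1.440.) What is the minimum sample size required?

101

Unadjusted: n₀ = 1.440² × 0.21 × 0.79 / 0.051² ≈ 132.26, so n₀ = 133.
Finite population correction with N = 410: n = n₀ / (1 + (n₀−1)/N) = 133 / (1 + 132/410) = 133 / 1.3220 ≈ 100.61.
Rounding up, n = 101.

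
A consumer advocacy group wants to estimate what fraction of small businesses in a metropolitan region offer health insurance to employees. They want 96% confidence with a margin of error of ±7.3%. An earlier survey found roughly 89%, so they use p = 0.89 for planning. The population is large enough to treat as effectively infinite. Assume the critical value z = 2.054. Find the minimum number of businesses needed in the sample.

With p = 0.89, p(1−p) = 0.0979.
n = z²·p(1−p)/E² = 2.054² × 0.0979 / 0.073² = 4.2189 × 0.0979 / 0.005329 ≈ 77.51.
Rounding up gives n = 78.

78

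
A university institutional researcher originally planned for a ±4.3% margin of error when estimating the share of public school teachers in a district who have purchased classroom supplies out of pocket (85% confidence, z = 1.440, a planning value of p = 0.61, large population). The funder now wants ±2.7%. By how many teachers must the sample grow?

At ±4.3%: n = 1.440² × 0.2379 / 0.043² ≈ 266.80 → 267.
At ±2.7%: n = 1.440² × 0.2379 / 0.027² ≈ 676.69 → 677.
Additional respondents: 677 − 267 = 410.

410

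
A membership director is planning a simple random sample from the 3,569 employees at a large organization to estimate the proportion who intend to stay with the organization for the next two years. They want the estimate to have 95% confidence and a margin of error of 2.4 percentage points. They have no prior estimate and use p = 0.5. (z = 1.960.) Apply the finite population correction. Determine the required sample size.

1137

Unadjusted: n₀ = 1.960² × 0.50 × 0.50 / 0.024² ≈ 1667.36, so n₀ = 1668.
Finite population correction with N = 3,569: n = n₀ / (1 + (n₀−1)/N) = 1668 / (1 + 1667/3569) = 1668 / 1.4671 ≈ 1136.95.
Rounding up, n = 1137.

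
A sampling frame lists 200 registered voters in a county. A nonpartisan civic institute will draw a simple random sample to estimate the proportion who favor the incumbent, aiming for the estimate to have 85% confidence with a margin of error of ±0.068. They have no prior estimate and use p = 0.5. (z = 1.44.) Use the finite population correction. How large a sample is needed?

73

Unadjusted: n₀ = 1.44² × 0.50 × 0.50 / 0.068² ≈ 112.11, so n₀ = 113.
Finite population correction with N = 200: n = n₀ / (1 + (n₀−1)/N) = 113 / (1 + 112/200) = 113 / 1.5600 ≈ 72.44.
Rounding up, n = 73.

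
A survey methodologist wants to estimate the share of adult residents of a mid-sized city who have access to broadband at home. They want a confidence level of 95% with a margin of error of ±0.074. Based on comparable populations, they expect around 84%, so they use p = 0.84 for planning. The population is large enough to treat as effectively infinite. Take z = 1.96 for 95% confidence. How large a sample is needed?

With p = 0.84, p(1−p) = 0.1344.
n = z²·p(1−p)/E² = 1.96² × 0.1344 / 0.074² = 3.8416 × 0.1344 / 0.005476 ≈ 94.29.
Rounding up gives n = 95.

95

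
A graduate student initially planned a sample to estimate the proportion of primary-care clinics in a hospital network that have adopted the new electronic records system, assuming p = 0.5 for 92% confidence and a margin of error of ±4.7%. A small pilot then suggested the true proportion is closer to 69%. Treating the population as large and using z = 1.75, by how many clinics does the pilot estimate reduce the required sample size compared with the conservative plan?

Conservative (p = 0.5): n = 1.75² × 0.25 / 0.047² ≈ 346.59 → 347.
Using p = 0.69: p(1−p) = 0.2139, so n = 1.75² × 0.2139 / 0.047² ≈ 296.55 → 297.
Reduction: 347 − 297 = 50.

50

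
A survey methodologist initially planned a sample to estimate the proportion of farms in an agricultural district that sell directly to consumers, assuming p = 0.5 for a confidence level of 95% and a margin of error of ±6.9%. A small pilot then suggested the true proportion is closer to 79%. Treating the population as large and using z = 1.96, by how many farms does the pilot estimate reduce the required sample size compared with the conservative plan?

Conservative (p = 0.5): n = 1.96² × 0.25 / 0.069² ≈ 201.72 → 202.
Using p = 0.79: p(1−p) = 0.1659, so n = 1.96² × 0.1659 / 0.069² ≈ 133.86 → 134.
Reduction: 202 − 134 = 68.

68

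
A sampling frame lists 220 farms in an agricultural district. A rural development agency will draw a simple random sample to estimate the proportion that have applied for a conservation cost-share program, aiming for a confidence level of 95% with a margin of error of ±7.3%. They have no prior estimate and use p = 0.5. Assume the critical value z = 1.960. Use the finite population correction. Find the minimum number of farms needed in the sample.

100

Unadjusted: n₀ = 1.960² × 0.50 × 0.50 / 0.073² ≈ 180.22, so n₀ = 181.
Finite population correction with N = 220: n = n₀ / (1 + (n₀−1)/N) = 181 / (1 + 180/220) = 181 / 1.8182 ≈ 99.55.
Rounding up, n = 100.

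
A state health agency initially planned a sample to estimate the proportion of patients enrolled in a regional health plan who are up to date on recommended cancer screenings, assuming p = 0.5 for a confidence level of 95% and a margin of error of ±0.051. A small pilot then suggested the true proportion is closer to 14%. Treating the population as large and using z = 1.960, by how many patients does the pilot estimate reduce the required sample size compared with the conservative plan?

Conservative (p = 0.5): n = 1.960² × 0.25 / 0.051² ≈ 369.24 → 370.
Using p = 0.14: p(1−p) = 0.1204, so n = 1.960² × 0.1204 / 0.051² ≈ 177.83 → 178.
Reduction: 370 − 178 = 192.

192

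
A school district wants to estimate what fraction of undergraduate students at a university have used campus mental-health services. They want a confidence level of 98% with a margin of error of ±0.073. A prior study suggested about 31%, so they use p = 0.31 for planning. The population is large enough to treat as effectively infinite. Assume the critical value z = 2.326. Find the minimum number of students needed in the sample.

With p = 0.31, p(1−p) = 0.2139.
n = z²·p(1−p)/E² = 2.326² × 0.2139 / 0.073² = 5.4103 × 0.2139 / 0.005329 ≈ 217.16.
Rounding up gives n = 218.

218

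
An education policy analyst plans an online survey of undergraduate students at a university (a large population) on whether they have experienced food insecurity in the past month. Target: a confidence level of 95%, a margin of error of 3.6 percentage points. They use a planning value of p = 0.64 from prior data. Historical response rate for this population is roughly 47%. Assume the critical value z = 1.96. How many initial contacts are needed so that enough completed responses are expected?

1454

Completed interviews needed: n₀ = 1.96² × 0.2304 / 0.036² ≈ 682.95 → 683.
At a 47% response rate, contacts needed = 683 / 0.47 ≈ 1453.19 → 1454.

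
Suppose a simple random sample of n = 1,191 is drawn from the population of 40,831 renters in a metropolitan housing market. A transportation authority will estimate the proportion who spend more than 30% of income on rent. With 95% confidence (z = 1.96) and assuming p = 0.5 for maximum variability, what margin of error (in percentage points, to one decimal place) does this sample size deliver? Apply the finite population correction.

Finite-population factor: (N−n)/(N−1) = (40831−1191)/(40831−1) = 0.9709.
SE(p̂) = √[p(1−p)/n · (N−n)/(N−1)] = √[0.2500/1191 × 0.9709] = 0.01428.
E = z × SE = 1.96 × 0.01428 = 0.02798 ≈ 2.8 percentage points.

2.8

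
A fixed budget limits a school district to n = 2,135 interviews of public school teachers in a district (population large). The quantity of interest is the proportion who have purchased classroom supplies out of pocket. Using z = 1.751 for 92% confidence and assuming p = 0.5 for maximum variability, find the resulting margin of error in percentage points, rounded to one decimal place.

1.9

SE(p̂) = √[p(1−p)/n] = √[0.2500/2135] = 0.01082.
E = z × SE = 1.751 × 0.01082 = 0.01895, or 1.9 percentage points.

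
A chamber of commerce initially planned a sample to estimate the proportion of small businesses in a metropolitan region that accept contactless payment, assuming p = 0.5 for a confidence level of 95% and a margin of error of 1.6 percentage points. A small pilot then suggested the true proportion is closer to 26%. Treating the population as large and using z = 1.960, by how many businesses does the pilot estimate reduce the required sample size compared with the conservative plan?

864

Conservative (p = 0.5): n = 1.960² × 0.25 / 0.016² ≈ 3751.56 → 3752.
Using p = 0.26: p(1−p) = 0.1924, so n = 1.960² × 0.1924 / 0.016² ≈ 2887.20 → 2888.
Reduction: 3752 − 2888 = 864.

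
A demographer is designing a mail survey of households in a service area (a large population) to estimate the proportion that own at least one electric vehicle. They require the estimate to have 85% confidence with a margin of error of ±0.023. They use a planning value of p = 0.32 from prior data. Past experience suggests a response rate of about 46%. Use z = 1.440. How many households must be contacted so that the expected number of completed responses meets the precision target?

1855

Completed interviews needed: n₀ = 1.440² × 0.2176 / 0.023² ≈ 852.96 → 853.
At a 46% response rate, contacts needed = 853 / 0.46 ≈ 1854.35 → 1855.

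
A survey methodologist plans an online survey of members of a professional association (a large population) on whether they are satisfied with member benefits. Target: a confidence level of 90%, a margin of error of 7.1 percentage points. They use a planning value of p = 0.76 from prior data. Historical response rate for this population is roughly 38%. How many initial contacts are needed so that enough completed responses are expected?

258

For 90% confidence, z = 1.645.
Completed interviews needed: n₀ = 1.645² × 0.1824 / 0.071² ≈ 97.91 → 98.
At a 38% response rate, contacts needed = 98 / 0.38 ≈ 257.89 → 258.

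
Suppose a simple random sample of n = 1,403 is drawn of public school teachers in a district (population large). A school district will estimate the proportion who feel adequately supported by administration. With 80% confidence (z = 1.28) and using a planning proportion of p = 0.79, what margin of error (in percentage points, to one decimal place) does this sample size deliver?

SE(p̂) = √[p(1−p)/n] = √[0.1659/1403] = 0.01087.
E = z × SE = 1.28 × 0.01087 = 0.01392, or 1.4 percentage points.

1.4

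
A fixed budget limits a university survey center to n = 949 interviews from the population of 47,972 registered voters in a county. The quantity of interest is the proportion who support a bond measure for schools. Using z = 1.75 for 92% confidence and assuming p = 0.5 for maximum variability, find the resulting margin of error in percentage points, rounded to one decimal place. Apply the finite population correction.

2.8

Finite-population factor: (N−n)/(N−1) = (47972−949)/(47972−1) = 0.9802.
SE(p̂) = √[p(1−p)/n · (N−n)/(N−1)] = √[0.2500/949 × 0.9802] = 0.01607.
E = z × SE = 1.75 × 0.01607 = 0.02812 ≈ 2.8 percentage points.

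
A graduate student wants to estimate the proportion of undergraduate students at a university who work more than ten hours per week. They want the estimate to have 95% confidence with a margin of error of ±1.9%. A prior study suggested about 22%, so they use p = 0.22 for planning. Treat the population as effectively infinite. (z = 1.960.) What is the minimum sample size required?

With p = 0.22, p(1−p) = 0.1716.
n = z²·p(1−p)/E² = 1.960² × 0.1716 / 0.019² = 3.8416 × 0.1716 / 0.000361 ≈ 1826.09.
Rounding up gives n = 1827.

1827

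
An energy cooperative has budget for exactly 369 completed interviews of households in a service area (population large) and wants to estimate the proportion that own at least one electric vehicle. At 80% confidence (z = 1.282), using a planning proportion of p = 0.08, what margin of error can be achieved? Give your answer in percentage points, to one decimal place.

SE(p̂) = √[p(1−p)/n] = √[0.0736/369] = 0.01412.
E = z × SE = 1.282 × 0.01412 = 0.01811, or 1.8 percentage points.

1.8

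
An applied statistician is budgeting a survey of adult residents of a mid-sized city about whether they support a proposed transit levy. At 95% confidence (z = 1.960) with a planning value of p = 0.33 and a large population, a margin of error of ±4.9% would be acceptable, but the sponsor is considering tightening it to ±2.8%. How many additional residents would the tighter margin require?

At ±4.9%: n = 1.960² × 0.2211 / 0.049² ≈ 353.76 → 354.
At ±2.8%: n = 1.960² × 0.2211 / 0.028² ≈ 1083.39 → 1084.
Additional respondents: 1084 − 354 = 730.

730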